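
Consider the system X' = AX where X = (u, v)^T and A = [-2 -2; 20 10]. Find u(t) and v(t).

Coefficient matrix A = [[-2, -2], [20, 10]].
Characteristic polynomial det(A - λI) = λ^2 - 8λ + 20 = 0.
Eigenvalues λ = 4 ± 2i (complex conjugate pair).
For λ=4+2i: an eigenvector is (0,1) - i(-1,3) = (0 + i, 1 - 3i).
A real fundamental pair from Re and Im of e^((4+2i)t)v: X_1 = e^(4t)(cos(2t)·(0,1) + sin(2t)·(-1,3)), X_2 = e^(4t)(sin(2t)·(0,1) - cos(2t)·(-1,3)).
General solution: C_1X_1 + C_2X_2.

u(t) = -C_1e^(4t)sin(2t) + C_2e^(4t)cos(2t), v(t) = 3C_1e^(4t)sin(2t) + C_1e^(4t)cos(2t) + C_2e^(4t)sin(2t) - 3C_2e^(4t)cos(2t)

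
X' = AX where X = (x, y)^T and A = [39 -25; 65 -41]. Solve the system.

x(t) = -2C_1e^(-t)sin(5t) + C_1e^(-t)cos(5t) + C_2e^(-t)sin(5t) + 2C_2e^(-t)cos(5t), y(t) = -3C_1e^(-t)sin(5t) + 2C_1e^(-t)cos(5t) + 2C_2e^(-t)sin(5t) + 3C_2e^(-t)cos(5t)

Coefficient matrix A = [[39, -25], [65, -41]].
Characteristic polynomial det(A - λI) = λ^2 + 2λ + 26 = 0.
Eigenvalues λ = -1 ± 5i (complex conjugate pair).
For λ=-1+5i: an eigenvector is (1,2) - i(-2,-3) = (1 + 2i, 2 + 3i).
A real fundamental pair from Re and Im of e^((-1+5i)t)v: X_1 = e^(-t)(cos(5t)·(1,2) + sin(5t)·(-2,-3)), X_2 = e^(-t)(sin(5t)·(1,2) - cos(5t)·(-2,-3)).
General solution: C_1X_1 + C_2X_2.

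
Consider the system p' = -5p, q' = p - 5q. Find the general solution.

p(t) = -C_2e^(-5t), q(t) = -C_1e^(-5t) - C_2te^(-5t) + C_2e^(-5t)

Coefficient matrix A = [[-5, 0], [1, -5]].
Characteristic polynomial det(A - λI) = λ^2 + 10λ + 25 = 0.
Single eigenvalue λ = -5 with algebraic multiplicity 2.
Eigenvector v = (0,-1); generalized eigenvector w with (A-λI)w=v is (-1,1).
General solution: e^(-5t)[C_1·v + C_2·(t·v + w)].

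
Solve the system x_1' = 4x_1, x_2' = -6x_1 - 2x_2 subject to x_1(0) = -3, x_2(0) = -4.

x_1(t) = -3e^(4t), x_2(t) = 3e^(4t) - 7e^(-2t)

Coefficient matrix A = [[4, 0], [-6, -2]].
Characteristic polynomial det(A - λI) = λ^2 - 2λ - 8 = 0.
Eigenvalues λ = 4, -2.
For λ=4: (A-λI) row 2 is [-6, -6], so an eigenvector is (1, -1).
For λ=-2: (A-λI) row 1 is [6, 0], so an eigenvector is (0, -1).
General solution: C_1e^(4t)(1,-1) + C_2e^(-2t)(0,-1).
Applying x_1(0)=-3, x_2(0)=-4 gives C_1=-3, C_2=7.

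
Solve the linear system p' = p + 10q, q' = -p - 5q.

p(t) = -3c_1e^(-2t)sin(t) - c_1e^(-2t)cos(t) - c_2e^(-2t)sin(t) + 3c_2e^(-2t)cos(t), q(t) = c_1e^(-2t)sin(t) - c_2e^(-2t)cos(t)

Coefficient matrix A = [[1, 10], [-1, -5]].
Characteristic polynomial det(A - λI) = λ^2 + 4λ + 5 = 0.
Eigenvalues λ = -2 ± i (complex conjugate pair).
For λ=-2+i: an eigenvector is (-1,0) - i(-3,1) = (-1 + 3i, 0 - i).
A real fundamental pair from Re and Im of e^((-2+i)t)v: X_1 = e^(-2t)(cos(t)·(-1,0) + sin(t)·(-3,1)), X_2 = e^(-2t)(sin(t)·(-1,0) - cos(t)·(-3,1)).
General solution: c_1X_1 + c_2X_2.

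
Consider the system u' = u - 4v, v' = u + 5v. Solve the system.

Coefficient matrix A = [[1, -4], [1, 5]].
Characteristic polynomial det(A - λI) = λ^2 - 6λ + 9 = 0.
Single eigenvalue λ = 3 with algebraic multiplicity 2.
Eigenvector v = (2,-1); generalized eigenvector w with (A-λI)w=v is (3,-2).
General solution: e^(3t)[c_1·v + c_2·(t·v + w)].

u(t) = 2c_1e^(3t) + 2c_2te^(3t) + 3c_2e^(3t), v(t) = -c_1e^(3t) - c_2te^(3t) - 2c_2e^(3t)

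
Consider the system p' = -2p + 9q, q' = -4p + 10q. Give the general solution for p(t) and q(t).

p(t) = 3c_1e^(4t) + 3c_2te^(4t) + c_2e^(4t), q(t) = 2c_1e^(4t) + 2c_2te^(4t) + c_2e^(4t)

Coefficient matrix A = [[-2, 9], [-4, 10]].
Characteristic polynomial det(A - λI) = λ^2 - 8λ + 16 = 0.
Single eigenvalue λ = 4 with algebraic multiplicity 2.
Eigenvector v = (3,2); generalized eigenvector w with (A-λI)w=v is (1,1).
General solution: e^(4t)[c_1·v + c_2·(t·v + w)].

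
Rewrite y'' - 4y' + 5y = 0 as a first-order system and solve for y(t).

Let x_1 = y, x_2 = y'. Then x_1' = x_2 and x_2' = -5x_1 + 4x_2.
A = [[0,1],[-5,4]]; det(A-λI) = λ^2 - 4λ + 5.
Eigenvalues λ = 2 ± i.

y(t) = K_1e^(2t)cos(t) + K_2e^(2t)sin(t)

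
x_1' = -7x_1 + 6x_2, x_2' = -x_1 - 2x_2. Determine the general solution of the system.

x_1(t) = -3c_1e^(-5t) + 2c_2e^(-4t), x_2(t) = -c_1e^(-5t) + c_2e^(-4t)

Coefficient matrix A = [[-7, 6], [-1, -2]].
Characteristic polynomial det(A - λI) = λ^2 + 9λ + 20 = 0.
Eigenvalues λ = -5, -4.
For λ=-5: (A-λI) row 1 is [-2, 6], so an eigenvector is (-3, -1).
For λ=-4: (A-λI) row 1 is [-3, 6], so an eigenvector is (2, 1).
General solution: c_1e^(-5t)(-3,-1) + c_2e^(-4t)(2,1).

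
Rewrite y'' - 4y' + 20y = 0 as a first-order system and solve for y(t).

Let x_1 = y, x_2 = y'. Then x_1' = x_2 and x_2' = -20x_1 + 4x_2.
A = [[0,1],[-20,4]]; det(A-λI) = λ^2 - 4λ + 20.
Eigenvalues λ = 2 ± 4i.

y(t) = c_1e^(2t)cos(4t) + c_2e^(2t)sin(4t)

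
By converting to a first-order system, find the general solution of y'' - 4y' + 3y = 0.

Let x_1 = y, x_2 = y'. Then x_1' = x_2 and x_2' = -3x_1 + 4x_2.
A = [[0,1],[-3,4]]; det(A-λI) = λ^2 - 4λ + 3.
Eigenvalues λ = 1, 3 with eigenvectors (1,1), (1,3).

y(t) = K_1e^(t) + K_2e^(3t)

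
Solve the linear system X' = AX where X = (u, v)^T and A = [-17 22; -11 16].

u(t) = -c_1e^(5t) + 2c_2e^(-6t), v(t) = -c_1e^(5t) + c_2e^(-6t)

Coefficient matrix A = [[-17, 22], [-11, 16]].
Characteristic polynomial det(A - λI) = λ^2 + λ - 30 = 0.
Eigenvalues λ = 5, -6.
For λ=5: (A-λI) row 1 is [-22, 22], so an eigenvector is (-1, -1).
For λ=-6: (A-λI) row 1 is [-11, 22], so an eigenvector is (2, 1).
General solution: c_1e^(5t)(-1,-1) + c_2e^(-6t)(2,1).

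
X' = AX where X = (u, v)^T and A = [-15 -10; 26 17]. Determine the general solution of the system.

Coefficient matrix A = [[-15, -10], [26, 17]].
Characteristic polynomial det(A - λI) = λ^2 - 2λ + 5 = 0.
Eigenvalues λ = 1 ± 2i (complex conjugate pair).
For λ=1+2i: an eigenvector is (2,-3) - i(-1,2) = (2 + i, -3 - 2i).
A real fundamental pair from Re and Im of e^((1+2i)t)v: X_1 = e^(t)(cos(2t)·(2,-3) + sin(2t)·(-1,2)), X_2 = e^(t)(sin(2t)·(2,-3) - cos(2t)·(-1,2)).
General solution: K_1X_1 + K_2X_2.

u(t) = -K_1e^(t)sin(2t) + 2K_1e^(t)cos(2t) + 2K_2e^(t)sin(2t) + K_2e^(t)cos(2t), v(t) = 2K_1e^(t)sin(2t) - 3K_1e^(t)cos(2t) - 3K_2e^(t)sin(2t) - 2K_2e^(t)cos(2t)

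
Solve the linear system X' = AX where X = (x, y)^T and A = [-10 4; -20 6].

Coefficient matrix A = [[-10, 4], [-20, 6]].
Characteristic polynomial det(A - λI) = λ^2 + 4λ + 20 = 0.
Eigenvalues λ = -2 ± 4i (complex conjugate pair).
For λ=-2+4i: an eigenvector is (1,2) - i(0,-1) = (1, 2 + i).
A real fundamental pair from Re and Im of e^((-2+4i)t)v: X_1 = e^(-2t)(cos(4t)·(1,2) + sin(4t)·(0,-1)), X_2 = e^(-2t)(sin(4t)·(1,2) - cos(4t)·(0,-1)).
General solution: c_1X_1 + c_2X_2.

x(t) = c_1e^(-2t)cos(4t) + c_2e^(-2t)sin(4t), y(t) = -c_1e^(-2t)sin(4t) + 2c_1e^(-2t)cos(4t) + 2c_2e^(-2t)sin(4t) + c_2e^(-2t)cos(4t)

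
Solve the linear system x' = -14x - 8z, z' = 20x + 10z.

Coefficient matrix A = [[-14, -8], [20, 10]].
Characteristic polynomial det(A - λI) = λ^2 + 4λ + 20 = 0.
Eigenvalues λ = -2 ± 4i (complex conjugate pair).
For λ=-2+4i: an eigenvector is (-1,1) - i(1,-2) = (-1 - i, 1 + 2i).
A real fundamental pair from Re and Im of e^((-2+4i)t)v: X_1 = e^(-2t)(cos(4t)·(-1,1) + sin(4t)·(1,-2)), X_2 = e^(-2t)(sin(4t)·(-1,1) - cos(4t)·(1,-2)).
General solution: c_1X_1 + c_2X_2.

x(t) = c_1e^(-2t)sin(4t) - c_1e^(-2t)cos(4t) - c_2e^(-2t)sin(4t) - c_2e^(-2t)cos(4t), z(t) = -2c_1e^(-2t)sin(4t) + c_1e^(-2t)cos(4t) + c_2e^(-2t)sin(4t) + 2c_2e^(-2t)cos(4t)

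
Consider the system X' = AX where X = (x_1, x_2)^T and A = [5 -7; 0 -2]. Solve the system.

Coefficient matrix A = [[5, -7], [0, -2]].
Characteristic polynomial det(A - λI) = λ^2 - 3λ - 10 = 0.
Eigenvalues λ = -2, 5.
For λ=-2: (A-λI) row 1 is [7, -7], so an eigenvector is (1, 1).
For λ=5: (A-λI) row 1 is [0, -7], so an eigenvector is (-1, 0).
General solution: C_1e^(-2t)(1,1) + C_2e^(5t)(-1,0).

x_1(t) = C_1e^(-2t) - C_2e^(5t), x_2(t) = C_1e^(-2t)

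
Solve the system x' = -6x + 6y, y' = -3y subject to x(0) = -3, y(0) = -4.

Coefficient matrix A = [[-6, 6], [0, -3]].
Characteristic polynomial det(A - λI) = λ^2 + 9λ + 18 = 0.
Eigenvalues λ = -3, -6.
For λ=-3: (A-λI) row 1 is [-3, 6], so an eigenvector is (2, 1).
For λ=-6: (A-λI) row 1 is [0, 6], so an eigenvector is (1, 0).
General solution: c_1e^(-3t)(2,1) + c_2e^(-6t)(1,0).
Applying x(0)=-3, y(0)=-4 gives c_1=-4, c_2=5.

x(t) = -8e^(-3t) + 5e^(-6t), y(t) = -4e^(-3t)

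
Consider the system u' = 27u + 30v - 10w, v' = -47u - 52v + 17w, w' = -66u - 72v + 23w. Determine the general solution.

u(t) = C_1e^(-3t) + 2C_2e^(2t), v(t) = -2C_1e^(-3t) - 3C_2e^(2t) + C_3e^(-t), w(t) = -3C_1e^(-3t) - 4C_2e^(2t) + 3C_3e^(-t)

Coefficient matrix A = [[27, 30, -10], [-47, -52, 17], [-66, -72, 23]].
det(A - λI) = 0 gives eigenvalues λ = -3, 2, -1.
For λ=-3: eigenvector (1,-2,-3).
For λ=2: eigenvector (2,-3,-4).
For λ=-1: eigenvector (0,1,3).
General solution: C_1e^(-3t)(1,-2,-3) + C_2e^(2t)(2,-3,-4) + C_3e^(-t)(0,1,3).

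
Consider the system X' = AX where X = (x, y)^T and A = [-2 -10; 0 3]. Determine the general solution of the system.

x(t) = c_1e^(-2t) - 2c_2e^(3t), y(t) = c_2e^(3t)

Coefficient matrix A = [[-2, -10], [0, 3]].
Characteristic polynomial det(A - λI) = λ^2 - λ - 6 = 0.
Eigenvalues λ = -2, 3.
For λ=-2: (A-λI) row 1 is [0, -10], so an eigenvector is (1, 0).
For λ=3: (A-λI) row 1 is [-5, -10], so an eigenvector is (-2, 1).
General solution: c_1e^(-2t)(1,0) + c_2e^(3t)(-2,1).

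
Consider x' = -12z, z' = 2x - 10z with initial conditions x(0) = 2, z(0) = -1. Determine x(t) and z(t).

x(t) = 12e^(-4t) - 10e^(-6t), z(t) = 4e^(-4t) - 5e^(-6t)

Coefficient matrix A = [[0, -12], [2, -10]].
Characteristic polynomial det(A - λI) = λ^2 + 10λ + 24 = 0.
Eigenvalues λ = -4, -6.
For λ=-4: (A-λI) row 1 is [4, -12], so an eigenvector is (3, 1).
For λ=-6: (A-λI) row 1 is [6, -12], so an eigenvector is (-2, -1).
General solution: C_1e^(-4t)(3,1) + C_2e^(-6t)(-2,-1).
Applying x(0)=2, z(0)=-1 gives C_1=4, C_2=5.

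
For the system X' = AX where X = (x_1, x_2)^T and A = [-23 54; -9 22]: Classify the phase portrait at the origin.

saddle

A = [[-23,54],[-9,22]]; det(A-λI) = λ^2 + λ - 20.
λ = 4, -5: opposite signs.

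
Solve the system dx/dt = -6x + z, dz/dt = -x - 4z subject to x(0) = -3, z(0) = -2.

Coefficient matrix A = [[-6, 1], [-1, -4]].
Characteristic polynomial det(A - λI) = λ^2 + 10λ + 25 = 0.
Single eigenvalue λ = -5 with algebraic multiplicity 2.
Eigenvector v = (-1,-1); generalized eigenvector w with (A-λI)w=v is (3,2).
General solution: e^(-5t)[K_1·v + K_2·(t·v + w)].
Applying x(0)=-3, z(0)=-2 gives K_1=0, K_2=-1.

x(t) = te^(-5t) - 3e^(-5t), z(t) = te^(-5t) - 2e^(-5t)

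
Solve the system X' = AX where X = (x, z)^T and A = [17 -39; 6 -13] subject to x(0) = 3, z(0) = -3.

x(t) = 54e^(2t)sin(3t) + 3e^(2t)cos(3t), z(t) = 21e^(2t)sin(3t) - 3e^(2t)cos(3t)

Coefficient matrix A = [[17, -39], [6, -13]].
Characteristic polynomial det(A - λI) = λ^2 - 4λ + 13 = 0.
Eigenvalues λ = 2 ± 3i (complex conjugate pair).
For λ=2+3i: an eigenvector is (2,1) - i(-3,-1) = (2 + 3i, 1 + i).
A real fundamental pair from Re and Im of e^((2+3i)t)v: X_1 = e^(2t)(cos(3t)·(2,1) + sin(3t)·(-3,-1)), X_2 = e^(2t)(sin(3t)·(2,1) - cos(3t)·(-3,-1)).
General solution: c_1X_1 + c_2X_2.
Applying x(0)=3, z(0)=-3 gives c_1=-12, c_2=9.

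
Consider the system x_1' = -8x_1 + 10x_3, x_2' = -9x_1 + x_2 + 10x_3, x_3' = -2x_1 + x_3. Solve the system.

x_1(t) = 5c_2e^(-4t) + 2c_3e^(-3t), x_2(t) = c_1e^(t) + 5c_2e^(-4t) + 2c_3e^(-3t), x_3(t) = 2c_2e^(-4t) + c_3e^(-3t)

Coefficient matrix A = [[-8, 0, 10], [-9, 1, 10], [-2, 0, 1]].
det(A - λI) = 0 gives eigenvalues λ = 1, -4, -3.
For λ=1: eigenvector (0,1,0).
For λ=-4: eigenvector (5,5,2).
For λ=-3: eigenvector (2,2,1).
General solution: c_1e^(t)(0,1,0) + c_2e^(-4t)(5,5,2) + c_3e^(-3t)(2,2,1).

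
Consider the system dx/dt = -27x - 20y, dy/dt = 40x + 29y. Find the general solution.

x(t) = -c_1e^(t)sin(4t) - 2c_1e^(t)cos(4t) - 2c_2e^(t)sin(4t) + c_2e^(t)cos(4t), y(t) = c_1e^(t)sin(4t) + 3c_1e^(t)cos(4t) + 3c_2e^(t)sin(4t) - c_2e^(t)cos(4t)

Coefficient matrix A = [[-27, -20], [40, 29]].
Characteristic polynomial det(A - λI) = λ^2 - 2λ + 17 = 0.
Eigenvalues λ = 1 ± 4i (complex conjugate pair).
For λ=1+4i: an eigenvector is (-2,3) - i(-1,1) = (-2 + i, 3 - i).
A real fundamental pair from Re and Im of e^((1+4i)t)v: X_1 = e^(t)(cos(4t)·(-2,3) + sin(4t)·(-1,1)), X_2 = e^(t)(sin(4t)·(-2,3) - cos(4t)·(-1,1)).
General solution: c_1X_1 + c_2X_2.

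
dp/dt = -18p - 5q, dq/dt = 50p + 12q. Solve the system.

p(t) = K_1e^(-3t)cos(5t) + K_2e^(-3t)sin(5t), q(t) = K_1e^(-3t)sin(5t) - 3K_1e^(-3t)cos(5t) - 3K_2e^(-3t)sin(5t) - K_2e^(-3t)cos(5t)

Coefficient matrix A = [[-18, -5], [50, 12]].
Characteristic polynomial det(A - λI) = λ^2 + 6λ + 34 = 0.
Eigenvalues λ = -3 ± 5i (complex conjugate pair).
For λ=-3+5i: an eigenvector is (1,-3) - i(0,1) = (1, -3 - i).
A real fundamental pair from Re and Im of e^((-3+5i)t)v: X_1 = e^(-3t)(cos(5t)·(1,-3) + sin(5t)·(0,1)), X_2 = e^(-3t)(sin(5t)·(1,-3) - cos(5t)·(0,1)).
General solution: K_1X_1 + K_2X_2.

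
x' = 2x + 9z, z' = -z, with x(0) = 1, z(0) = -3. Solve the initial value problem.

Coefficient matrix A = [[2, 9], [0, -1]].
Characteristic polynomial det(A - λI) = λ^2 - λ - 2 = 0.
Eigenvalues λ = -1, 2.
For λ=-1: (A-λI) row 1 is [3, 9], so an eigenvector is (-3, 1).
For λ=2: (A-λI) row 1 is [0, 9], so an eigenvector is (1, 0).
General solution: K_1e^(-t)(-3,1) + K_2e^(2t)(1,0).
Applying x(0)=1, z(0)=-3 gives K_1=-3, K_2=-8.

x(t) = -8e^(2t) + 9e^(-t), z(t) = -3e^(-t)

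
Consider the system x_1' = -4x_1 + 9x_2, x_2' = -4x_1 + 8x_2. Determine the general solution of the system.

x_1(t) = 3K_1e^(2t) + 3K_2te^(2t) - 2K_2e^(2t), x_2(t) = 2K_1e^(2t) + 2K_2te^(2t) - K_2e^(2t)

Coefficient matrix A = [[-4, 9], [-4, 8]].
Characteristic polynomial det(A - λI) = λ^2 - 4λ + 4 = 0.
Single eigenvalue λ = 2 with algebraic multiplicity 2.
Eigenvector v = (3,2); generalized eigenvector w with (A-λI)w=v is (-2,-1).
General solution: e^(2t)[K_1·v + K_2·(t·v + w)].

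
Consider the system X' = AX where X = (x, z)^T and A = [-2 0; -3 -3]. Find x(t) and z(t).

x(t) = c_1e^(-2t), z(t) = -3c_1e^(-2t) + c_2e^(-3t)

Coefficient matrix A = [[-2, 0], [-3, -3]].
Characteristic polynomial det(A - λI) = λ^2 + 5λ + 6 = 0.
Eigenvalues λ = -2, -3.
For λ=-2: (A-λI) row 2 is [-3, -1], so an eigenvector is (1, -3).
For λ=-3: (A-λI) row 1 is [1, 0], so an eigenvector is (0, 1).
General solution: c_1e^(-2t)(1,-3) + c_2e^(-3t)(0,1).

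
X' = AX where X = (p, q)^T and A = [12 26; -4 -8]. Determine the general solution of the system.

Coefficient matrix A = [[12, 26], [-4, -8]].
Characteristic polynomial det(A - λI) = λ^2 - 4λ + 8 = 0.
Eigenvalues λ = 2 ± 2i (complex conjugate pair).
For λ=2+2i: an eigenvector is (-3,1) - i(-2,1) = (-3 + 2i, 1 - i).
A real fundamental pair from Re and Im of e^((2+2i)t)v: X_1 = e^(2t)(cos(2t)·(-3,1) + sin(2t)·(-2,1)), X_2 = e^(2t)(sin(2t)·(-3,1) - cos(2t)·(-2,1)).
General solution: C_1X_1 + C_2X_2.

p(t) = -2C_1e^(2t)sin(2t) - 3C_1e^(2t)cos(2t) - 3C_2e^(2t)sin(2t) + 2C_2e^(2t)cos(2t), q(t) = C_1e^(2t)sin(2t) + C_1e^(2t)cos(2t) + C_2e^(2t)sin(2t) - C_2e^(2t)cos(2t)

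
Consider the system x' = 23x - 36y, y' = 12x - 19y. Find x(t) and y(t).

x(t) = -3C_1e^(-t) + 2C_2e^(5t), y(t) = -2C_1e^(-t) + C_2e^(5t)

Coefficient matrix A = [[23, -36], [12, -19]].
Characteristic polynomial det(A - λI) = λ^2 - 4λ - 5 = 0.
Eigenvalues λ = -1, 5.
For λ=-1: (A-λI) row 1 is [24, -36], so an eigenvector is (-3, -2).
For λ=5: (A-λI) row 1 is [18, -36], so an eigenvector is (2, 1).
General solution: C_1e^(-t)(-3,-2) + C_2e^(5t)(2,1).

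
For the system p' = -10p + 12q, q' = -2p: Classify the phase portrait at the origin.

A = [[-10,12],[-2,0]]; det(A-λI) = λ^2 + 10λ + 24.
λ = -4, -6: both negative.

stable node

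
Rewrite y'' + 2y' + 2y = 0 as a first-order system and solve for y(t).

y(t) = C_1e^(-t)cos(t) + C_2e^(-t)sin(t)

Let x_1 = y, x_2 = y'. Then x_1' = x_2 and x_2' = -2x_1 - 2x_2.
A = [[0,1],[-2,-2]]; det(A-λI) = λ^2 + 2λ + 2.
Eigenvalues λ = -1 ± i.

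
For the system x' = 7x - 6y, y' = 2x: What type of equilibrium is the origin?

unstable node

A = [[7,-6],[2,0]]; det(A-λI) = λ^2 - 7λ + 12.
λ = 3, 4: both positive.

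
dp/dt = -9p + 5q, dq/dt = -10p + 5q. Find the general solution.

p(t) = -2C_1e^(-2t)sin(t) + C_1e^(-2t)cos(t) + C_2e^(-2t)sin(t) + 2C_2e^(-2t)cos(t), q(t) = -3C_1e^(-2t)sin(t) + C_1e^(-2t)cos(t) + C_2e^(-2t)sin(t) + 3C_2e^(-2t)cos(t)

Coefficient matrix A = [[-9, 5], [-10, 5]].
Characteristic polynomial det(A - λI) = λ^2 + 4λ + 5 = 0.
Eigenvalues λ = -2 ± i (complex conjugate pair).
For λ=-2+i: an eigenvector is (1,1) - i(-2,-3) = (1 + 2i, 1 + 3i).
A real fundamental pair from Re and Im of e^((-2+i)t)v: X_1 = e^(-2t)(cos(t)·(1,1) + sin(t)·(-2,-3)), X_2 = e^(-2t)(sin(t)·(1,1) - cos(t)·(-2,-3)).
General solution: C_1X_1 + C_2X_2.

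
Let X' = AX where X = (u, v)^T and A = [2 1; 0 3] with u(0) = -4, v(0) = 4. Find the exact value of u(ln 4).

A = [[2,1],[0,3]]; eigenvalues λ = 2, 3.
Eigenvectors: (1,0) for λ=2, (-1,-1) for λ=3.
From the initial condition, c_1 = -8, c_2 = -4.
u(ln 4) = (-8)(4^2)(1) + (-4)(4^3)(-1) = 128.

128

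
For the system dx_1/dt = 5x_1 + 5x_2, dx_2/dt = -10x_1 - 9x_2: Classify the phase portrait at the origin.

stable spiral

A = [[5,5],[-10,-9]]; det(A-λI) = λ^2 + 4λ + 5.
λ = -2 ± i: negative real part.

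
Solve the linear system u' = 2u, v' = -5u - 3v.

u(t) = -C_1e^(2t), v(t) = C_1e^(2t) - C_2e^(-3t)

Coefficient matrix A = [[2, 0], [-5, -3]].
Characteristic polynomial det(A - λI) = λ^2 + λ - 6 = 0.
Eigenvalues λ = 2, -3.
For λ=2: (A-λI) row 2 is [-5, -5], so an eigenvector is (-1, 1).
For λ=-3: (A-λI) row 1 is [5, 0], so an eigenvector is (0, -1).
General solution: C_1e^(2t)(-1,1) + C_2e^(-3t)(0,-1).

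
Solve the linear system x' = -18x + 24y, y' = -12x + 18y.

x(t) = -K_1e^(6t) - 2K_2e^(-6t), y(t) = -K_1e^(6t) - K_2e^(-6t)

Coefficient matrix A = [[-18, 24], [-12, 18]].
Characteristic polynomial det(A - λI) = λ^2 - 36 = 0.
Eigenvalues λ = 6, -6.
For λ=6: (A-λI) row 1 is [-24, 24], so an eigenvector is (-1, -1).
For λ=-6: (A-λI) row 1 is [-12, 24], so an eigenvector is (-2, -1).
General solution: K_1e^(6t)(-1,-1) + K_2e^(-6t)(-2,-1).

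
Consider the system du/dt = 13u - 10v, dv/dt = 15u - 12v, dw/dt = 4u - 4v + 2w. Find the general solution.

Coefficient matrix A = [[13, -10, 0], [15, -12, 0], [4, -4, 2]].
det(A - λI) = 0 gives eigenvalues λ = 2, 3, -2.
For λ=2: eigenvector (0,0,1).
For λ=3: eigenvector (1,1,0).
For λ=-2: eigenvector (-2,-3,-1).
General solution: K_1e^(2t)(0,0,1) + K_2e^(3t)(1,1,0) + K_3e^(-2t)(-2,-3,-1).

u(t) = K_2e^(3t) - 2K_3e^(-2t), v(t) = K_2e^(3t) - 3K_3e^(-2t), w(t) = K_1e^(2t) - K_3e^(-2t)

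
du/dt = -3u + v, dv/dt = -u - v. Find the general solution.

Coefficient matrix A = [[-3, 1], [-1, -1]].
Characteristic polynomial det(A - λI) = λ^2 + 4λ + 4 = 0.
Single eigenvalue λ = -2 with algebraic multiplicity 2.
Eigenvector v = (1,1); generalized eigenvector w with (A-λI)w=v is (-2,-1).
General solution: e^(-2t)[c_1·v + c_2·(t·v + w)].

u(t) = c_1e^(-2t) + c_2te^(-2t) - 2c_2e^(-2t), v(t) = c_1e^(-2t) + c_2te^(-2t) - c_2e^(-2t)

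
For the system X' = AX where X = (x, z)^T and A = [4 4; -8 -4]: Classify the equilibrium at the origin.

center

A = [[4,4],[-8,-4]]; det(A-λI) = λ^2 + 16.
λ = 0 ± 4i: zero real part.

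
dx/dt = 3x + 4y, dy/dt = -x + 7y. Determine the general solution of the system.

Coefficient matrix A = [[3, 4], [-1, 7]].
Characteristic polynomial det(A - λI) = λ^2 - 10λ + 25 = 0.
Single eigenvalue λ = 5 with algebraic multiplicity 2.
Eigenvector v = (2,1); generalized eigenvector w with (A-λI)w=v is (-1,0).
General solution: e^(5t)[c_1·v + c_2·(t·v + w)].

x(t) = 2c_1e^(5t) + 2c_2te^(5t) - c_2e^(5t), y(t) = c_1e^(5t) + c_2te^(5t)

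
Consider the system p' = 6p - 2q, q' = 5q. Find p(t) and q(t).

Coefficient matrix A = [[6, -2], [0, 5]].
Characteristic polynomial det(A - λI) = λ^2 - 11λ + 30 = 0.
Eigenvalues λ = 6, 5.
For λ=6: (A-λI) row 1 is [0, -2], so an eigenvector is (1, 0).
For λ=5: (A-λI) row 1 is [1, -2], so an eigenvector is (2, 1).
General solution: c_1e^(6t)(1,0) + c_2e^(5t)(2,1).

p(t) = c_1e^(6t) + 2c_2e^(5t), q(t) = c_2e^(5t)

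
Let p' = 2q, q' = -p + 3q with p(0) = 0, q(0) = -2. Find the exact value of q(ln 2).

-12

A = [[0,2],[-1,3]]; eigenvalues λ = 2, 1.
Eigenvectors: (1,1) for λ=2, (2,1) for λ=1.
From the initial condition, c_1 = -4, c_2 = 2.
q(ln 2) = (-4)(2^2)(1) + (2)(2^1)(1) = -12.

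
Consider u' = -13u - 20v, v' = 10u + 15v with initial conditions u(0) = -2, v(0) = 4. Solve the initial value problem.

Coefficient matrix A = [[-13, -20], [10, 15]].
Characteristic polynomial det(A - λI) = λ^2 - 2λ + 5 = 0.
Eigenvalues λ = 1 ± 2i (complex conjugate pair).
For λ=1+2i: an eigenvector is (1,-1) - i(3,-2) = (1 - 3i, -1 + 2i).
A real fundamental pair from Re and Im of e^((1+2i)t)v: X_1 = e^(t)(cos(2t)·(1,-1) + sin(2t)·(3,-2)), X_2 = e^(t)(sin(2t)·(1,-1) - cos(2t)·(3,-2)).
General solution: K_1X_1 + K_2X_2.
Applying u(0)=-2, v(0)=4 gives K_1=-8, K_2=-2.

u(t) = -26e^(t)sin(2t) - 2e^(t)cos(2t), v(t) = 18e^(t)sin(2t) + 4e^(t)cos(2t)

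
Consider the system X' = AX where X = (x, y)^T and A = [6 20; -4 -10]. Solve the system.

x(t) = 2K_1e^(-2t)sin(4t) + K_1e^(-2t)cos(4t) + K_2e^(-2t)sin(4t) - 2K_2e^(-2t)cos(4t), y(t) = -K_1e^(-2t)sin(4t) + K_2e^(-2t)cos(4t)

Coefficient matrix A = [[6, 20], [-4, -10]].
Characteristic polynomial det(A - λI) = λ^2 + 4λ + 20 = 0.
Eigenvalues λ = -2 ± 4i (complex conjugate pair).
For λ=-2+4i: an eigenvector is (1,0) - i(2,-1) = (1 - 2i, 0 + i).
A real fundamental pair from Re and Im of e^((-2+4i)t)v: X_1 = e^(-2t)(cos(4t)·(1,0) + sin(4t)·(2,-1)), X_2 = e^(-2t)(sin(4t)·(1,0) - cos(4t)·(2,-1)).
General solution: K_1X_1 + K_2X_2.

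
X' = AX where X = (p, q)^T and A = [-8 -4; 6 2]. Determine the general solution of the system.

p(t) = C_1e^(-4t) - 2C_2e^(-2t), q(t) = -C_1e^(-4t) + 3C_2e^(-2t)

Coefficient matrix A = [[-8, -4], [6, 2]].
Characteristic polynomial det(A - λI) = λ^2 + 6λ + 8 = 0.
Eigenvalues λ = -4, -2.
For λ=-4: (A-λI) row 1 is [-4, -4], so an eigenvector is (1, -1).
For λ=-2: (A-λI) row 1 is [-6, -4], so an eigenvector is (-2, 3).
General solution: C_1e^(-4t)(1,-1) + C_2e^(-2t)(-2,3).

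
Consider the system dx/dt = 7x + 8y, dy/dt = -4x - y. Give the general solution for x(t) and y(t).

Coefficient matrix A = [[7, 8], [-4, -1]].
Characteristic polynomial det(A - λI) = λ^2 - 6λ + 25 = 0.
Eigenvalues λ = 3 ± 4i (complex conjugate pair).
For λ=3+4i: an eigenvector is (1,-1) - i(-1,0) = (1 + i, -1).
A real fundamental pair from Re and Im of e^((3+4i)t)v: X_1 = e^(3t)(cos(4t)·(1,-1) + sin(4t)·(-1,0)), X_2 = e^(3t)(sin(4t)·(1,-1) - cos(4t)·(-1,0)).
General solution: c_1X_1 + c_2X_2.

x(t) = -c_1e^(3t)sin(4t) + c_1e^(3t)cos(4t) + c_2e^(3t)sin(4t) + c_2e^(3t)cos(4t), y(t) = -c_1e^(3t)cos(4t) - c_2e^(3t)sin(4t)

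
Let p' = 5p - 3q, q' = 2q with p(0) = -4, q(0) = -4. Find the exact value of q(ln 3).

-36

A = [[5,-3],[0,2]]; eigenvalues λ = 2, 5.
Eigenvectors: (1,1) for λ=2, (-1,0) for λ=5.
From the initial condition, c_1 = -4, c_2 = 0.
q(ln 3) = (-4)(3^2)(1) + (0)(3^5)(0) = -36.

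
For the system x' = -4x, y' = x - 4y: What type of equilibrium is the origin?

A = [[-4,0],[1,-4]]; det(A-λI) = λ^2 + 8λ + 16.
repeated λ = -4 with a single eigenvector.

stable improper node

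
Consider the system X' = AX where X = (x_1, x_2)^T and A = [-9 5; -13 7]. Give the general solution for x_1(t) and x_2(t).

x_1(t) = -2c_1e^(-t)sin(t) - c_1e^(-t)cos(t) - c_2e^(-t)sin(t) + 2c_2e^(-t)cos(t), x_2(t) = -3c_1e^(-t)sin(t) - 2c_1e^(-t)cos(t) - 2c_2e^(-t)sin(t) + 3c_2e^(-t)cos(t)

Coefficient matrix A = [[-9, 5], [-13, 7]].
Characteristic polynomial det(A - λI) = λ^2 + 2λ + 2 = 0.
Eigenvalues λ = -1 ± i (complex conjugate pair).
For λ=-1+i: an eigenvector is (-1,-2) - i(-2,-3) = (-1 + 2i, -2 + 3i).
A real fundamental pair from Re and Im of e^((-1+i)t)v: X_1 = e^(-t)(cos(t)·(-1,-2) + sin(t)·(-2,-3)), X_2 = e^(-t)(sin(t)·(-1,-2) - cos(t)·(-2,-3)).
General solution: c_1X_1 + c_2X_2.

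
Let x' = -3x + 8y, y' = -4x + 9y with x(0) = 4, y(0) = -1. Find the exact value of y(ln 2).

A = [[-3,8],[-4,9]]; eigenvalues λ = 5, 1.
Eigenvectors: (-1,-1) for λ=5, (2,1) for λ=1.
From the initial condition, c_1 = 6, c_2 = 5.
y(ln 2) = (6)(2^5)(-1) + (5)(2^1)(1) = -182.

-182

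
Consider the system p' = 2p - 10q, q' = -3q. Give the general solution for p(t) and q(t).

Coefficient matrix A = [[2, -10], [0, -3]].
Characteristic polynomial det(A - λI) = λ^2 + λ - 6 = 0.
Eigenvalues λ = -3, 2.
For λ=-3: (A-λI) row 1 is [5, -10], so an eigenvector is (2, 1).
For λ=2: (A-λI) row 1 is [0, -10], so an eigenvector is (-1, 0).
General solution: C_1e^(-3t)(2,1) + C_2e^(2t)(-1,0).

p(t) = 2C_1e^(-3t) - C_2e^(2t), q(t) = C_1e^(-3t)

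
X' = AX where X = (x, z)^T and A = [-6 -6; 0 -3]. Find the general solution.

x(t) = -2K_1e^(-3t) + K_2e^(-6t), z(t) = K_1e^(-3t)

Coefficient matrix A = [[-6, -6], [0, -3]].
Characteristic polynomial det(A - λI) = λ^2 + 9λ + 18 = 0.
Eigenvalues λ = -3, -6.
For λ=-3: (A-λI) row 1 is [-3, -6], so an eigenvector is (-2, 1).
For λ=-6: (A-λI) row 1 is [0, -6], so an eigenvector is (1, 0).
General solution: K_1e^(-3t)(-2,1) + K_2e^(-6t)(1,0).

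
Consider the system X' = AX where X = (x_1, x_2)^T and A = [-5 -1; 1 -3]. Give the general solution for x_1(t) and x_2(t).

Coefficient matrix A = [[-5, -1], [1, -3]].
Characteristic polynomial det(A - λI) = λ^2 + 8λ + 16 = 0.
Single eigenvalue λ = -4 with algebraic multiplicity 2.
Eigenvector v = (1,-1); generalized eigenvector w with (A-λI)w=v is (-1,0).
General solution: e^(-4t)[C_1·v + C_2·(t·v + w)].

x_1(t) = C_1e^(-4t) + C_2te^(-4t) - C_2e^(-4t), x_2(t) = -C_1e^(-4t) - C_2te^(-4t)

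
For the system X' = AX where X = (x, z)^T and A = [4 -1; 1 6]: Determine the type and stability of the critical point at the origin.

A = [[4,-1],[1,6]]; det(A-λI) = λ^2 - 10λ + 25.
repeated λ = 5 with a single eigenvector.

unstable improper node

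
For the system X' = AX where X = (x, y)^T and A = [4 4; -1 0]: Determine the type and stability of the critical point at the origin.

A = [[4,4],[-1,0]]; det(A-λI) = λ^2 - 4λ + 4.
repeated λ = 2 with a single eigenvector.

unstable improper node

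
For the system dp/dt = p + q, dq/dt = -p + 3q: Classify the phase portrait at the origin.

unstable improper node

A = [[1,1],[-1,3]]; det(A-λI) = λ^2 - 4λ + 4.
repeated λ = 2 with a single eigenvector.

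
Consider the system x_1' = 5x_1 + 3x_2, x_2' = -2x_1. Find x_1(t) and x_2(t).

Coefficient matrix A = [[5, 3], [-2, 0]].
Characteristic polynomial det(A - λI) = λ^2 - 5λ + 6 = 0.
Eigenvalues λ = 3, 2.
For λ=3: (A-λI) row 1 is [2, 3], so an eigenvector is (3, -2).
For λ=2: (A-λI) row 1 is [3, 3], so an eigenvector is (-1, 1).
General solution: K_1e^(3t)(3,-2) + K_2e^(2t)(-1,1).

x_1(t) = 3K_1e^(3t) - K_2e^(2t), x_2(t) = -2K_1e^(3t) + K_2e^(2t)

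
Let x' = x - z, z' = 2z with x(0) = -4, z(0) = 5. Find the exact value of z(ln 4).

A = [[1,-1],[0,2]]; eigenvalues λ = 2, 1.
Eigenvectors: (-1,1) for λ=2, (-1,0) for λ=1.
From the initial condition, c_1 = 5, c_2 = -1.
z(ln 4) = (5)(4^2)(1) + (-1)(4^1)(0) = 80.

80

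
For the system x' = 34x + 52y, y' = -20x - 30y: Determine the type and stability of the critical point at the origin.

unstable spiral

A = [[34,52],[-20,-30]]; det(A-λI) = λ^2 - 4λ + 20.
λ = 2 ± 4i: positive real part.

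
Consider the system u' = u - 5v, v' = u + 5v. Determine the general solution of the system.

u(t) = -C_1e^(3t)sin(t) - 2C_1e^(3t)cos(t) - 2C_2e^(3t)sin(t) + C_2e^(3t)cos(t), v(t) = C_1e^(3t)cos(t) + C_2e^(3t)sin(t)

Coefficient matrix A = [[1, -5], [1, 5]].
Characteristic polynomial det(A - λI) = λ^2 - 6λ + 10 = 0.
Eigenvalues λ = 3 ± i (complex conjugate pair).
For λ=3+i: an eigenvector is (-2,1) - i(-1,0) = (-2 + i, 1).
A real fundamental pair from Re and Im of e^((3+i)t)v: X_1 = e^(3t)(cos(t)·(-2,1) + sin(t)·(-1,0)), X_2 = e^(3t)(sin(t)·(-2,1) - cos(t)·(-1,0)).
General solution: C_1X_1 + C_2X_2.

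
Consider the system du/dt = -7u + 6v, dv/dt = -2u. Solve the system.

u(t) = 3C_1e^(-3t) + 2C_2e^(-4t), v(t) = 2C_1e^(-3t) + C_2e^(-4t)

Coefficient matrix A = [[-7, 6], [-2, 0]].
Characteristic polynomial det(A - λI) = λ^2 + 7λ + 12 = 0.
Eigenvalues λ = -3, -4.
For λ=-3: (A-λI) row 1 is [-4, 6], so an eigenvector is (3, 2).
For λ=-4: (A-λI) row 1 is [-3, 6], so an eigenvector is (2, 1).
General solution: C_1e^(-3t)(3,2) + C_2e^(-4t)(2,1).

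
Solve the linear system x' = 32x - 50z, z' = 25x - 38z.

x(t) = 3C_1e^(-3t)sin(5t) - C_1e^(-3t)cos(5t) - C_2e^(-3t)sin(5t) - 3C_2e^(-3t)cos(5t), z(t) = 2C_1e^(-3t)sin(5t) - C_1e^(-3t)cos(5t) - C_2e^(-3t)sin(5t) - 2C_2e^(-3t)cos(5t)

Coefficient matrix A = [[32, -50], [25, -38]].
Characteristic polynomial det(A - λI) = λ^2 + 6λ + 34 = 0.
Eigenvalues λ = -3 ± 5i (complex conjugate pair).
For λ=-3+5i: an eigenvector is (-1,-1) - i(3,2) = (-1 - 3i, -1 - 2i).
A real fundamental pair from Re and Im of e^((-3+5i)t)v: X_1 = e^(-3t)(cos(5t)·(-1,-1) + sin(5t)·(3,2)), X_2 = e^(-3t)(sin(5t)·(-1,-1) - cos(5t)·(3,2)).
General solution: C_1X_1 + C_2X_2.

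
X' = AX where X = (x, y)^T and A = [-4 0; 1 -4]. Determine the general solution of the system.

x(t) = -C_2e^(-4t), y(t) = -C_1e^(-4t) - C_2te^(-4t) - 3C_2e^(-4t)

Coefficient matrix A = [[-4, 0], [1, -4]].
Characteristic polynomial det(A - λI) = λ^2 + 8λ + 16 = 0.
Single eigenvalue λ = -4 with algebraic multiplicity 2.
Eigenvector v = (0,-1); generalized eigenvector w with (A-λI)w=v is (-1,-3).
General solution: e^(-4t)[C_1·v + C_2·(t·v + w)].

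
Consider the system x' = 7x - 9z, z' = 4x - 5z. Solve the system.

Coefficient matrix A = [[7, -9], [4, -5]].
Characteristic polynomial det(A - λI) = λ^2 - 2λ + 1 = 0.
Single eigenvalue λ = 1 with algebraic multiplicity 2.
Eigenvector v = (-3,-2); generalized eigenvector w with (A-λI)w=v is (-2,-1).
General solution: e^(t)[C_1·v + C_2·(t·v + w)].

x(t) = -3C_1e^(t) - 3C_2te^(t) - 2C_2e^(t), z(t) = -2C_1e^(t) - 2C_2te^(t) - C_2e^(t)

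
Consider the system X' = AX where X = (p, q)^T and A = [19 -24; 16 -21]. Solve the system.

Coefficient matrix A = [[19, -24], [16, -21]].
Characteristic polynomial det(A - λI) = λ^2 + 2λ - 15 = 0.
Eigenvalues λ = -5, 3.
For λ=-5: (A-λI) row 1 is [24, -24], so an eigenvector is (1, 1).
For λ=3: (A-λI) row 1 is [16, -24], so an eigenvector is (-3, -2).
General solution: K_1e^(-5t)(1,1) + K_2e^(3t)(-3,-2).

p(t) = K_1e^(-5t) - 3K_2e^(3t), q(t) = K_1e^(-5t) - 2K_2e^(3t)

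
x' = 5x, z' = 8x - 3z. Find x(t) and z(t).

x(t) = -C_1e^(5t), z(t) = -C_1e^(5t) + C_2e^(-3t)

Coefficient matrix A = [[5, 0], [8, -3]].
Characteristic polynomial det(A - λI) = λ^2 - 2λ - 15 = 0.
Eigenvalues λ = 5, -3.
For λ=5: (A-λI) row 2 is [8, -8], so an eigenvector is (-1, -1).
For λ=-3: (A-λI) row 1 is [8, 0], so an eigenvector is (0, 1).
General solution: C_1e^(5t)(-1,-1) + C_2e^(-3t)(0,1).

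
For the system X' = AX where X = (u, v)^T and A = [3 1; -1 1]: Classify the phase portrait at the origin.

unstable improper node

A = [[3,1],[-1,1]]; det(A-λI) = λ^2 - 4λ + 4.
repeated λ = 2 with a single eigenvector.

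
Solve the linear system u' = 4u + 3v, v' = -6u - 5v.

u(t) = -K_1e^(t) + K_2e^(-2t), v(t) = K_1e^(t) - 2K_2e^(-2t)

Coefficient matrix A = [[4, 3], [-6, -5]].
Characteristic polynomial det(A - λI) = λ^2 + λ - 2 = 0.
Eigenvalues λ = 1, -2.
For λ=1: (A-λI) row 1 is [3, 3], so an eigenvector is (-1, 1).
For λ=-2: (A-λI) row 1 is [6, 3], so an eigenvector is (1, -2).
General solution: K_1e^(t)(-1,1) + K_2e^(-2t)(1,-2).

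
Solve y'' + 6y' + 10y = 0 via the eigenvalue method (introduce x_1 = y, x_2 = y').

y(t) = c_1e^(-3t)cos(t) + c_2e^(-3t)sin(t)

Let x_1 = y, x_2 = y'. Then x_1' = x_2 and x_2' = -10x_1 - 6x_2.
A = [[0,1],[-10,-6]]; det(A-λI) = λ^2 + 6λ + 10.
Eigenvalues λ = -3 ± i.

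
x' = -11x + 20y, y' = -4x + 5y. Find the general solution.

x(t) = -2C_1e^(-3t)sin(4t) + C_1e^(-3t)cos(4t) + C_2e^(-3t)sin(4t) + 2C_2e^(-3t)cos(4t), y(t) = -C_1e^(-3t)sin(4t) + C_2e^(-3t)cos(4t)

Coefficient matrix A = [[-11, 20], [-4, 5]].
Characteristic polynomial det(A - λI) = λ^2 + 6λ + 25 = 0.
Eigenvalues λ = -3 ± 4i (complex conjugate pair).
For λ=-3+4i: an eigenvector is (1,0) - i(-2,-1) = (1 + 2i, 0 + i).
A real fundamental pair from Re and Im of e^((-3+4i)t)v: X_1 = e^(-3t)(cos(4t)·(1,0) + sin(4t)·(-2,-1)), X_2 = e^(-3t)(sin(4t)·(1,0) - cos(4t)·(-2,-1)).
General solution: C_1X_1 + C_2X_2.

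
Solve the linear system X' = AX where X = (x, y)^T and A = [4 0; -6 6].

x(t) = -C_2e^(4t), y(t) = -C_1e^(6t) - 3C_2e^(4t)

Coefficient matrix A = [[4, 0], [-6, 6]].
Characteristic polynomial det(A - λI) = λ^2 - 10λ + 24 = 0.
Eigenvalues λ = 6, 4.
For λ=6: (A-λI) row 1 is [-2, 0], so an eigenvector is (0, -1).
For λ=4: (A-λI) row 2 is [-6, 2], so an eigenvector is (-1, -3).
General solution: C_1e^(6t)(0,-1) + C_2e^(4t)(-1,-3).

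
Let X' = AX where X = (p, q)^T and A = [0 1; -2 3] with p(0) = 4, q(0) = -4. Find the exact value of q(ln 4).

A = [[0,1],[-2,3]]; eigenvalues λ = 2, 1.
Eigenvectors: (1,2) for λ=2, (1,1) for λ=1.
From the initial condition, c_1 = -8, c_2 = 12.
q(ln 4) = (-8)(4^2)(2) + (12)(4^1)(1) = -208.

-208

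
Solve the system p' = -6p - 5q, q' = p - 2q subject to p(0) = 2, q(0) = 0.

p(t) = -4e^(-4t)sin(t) + 2e^(-4t)cos(t), q(t) = 2e^(-4t)sin(t)

Coefficient matrix A = [[-6, -5], [1, -2]].
Characteristic polynomial det(A - λI) = λ^2 + 8λ + 17 = 0.
Eigenvalues λ = -4 ± i (complex conjugate pair).
For λ=-4+i: an eigenvector is (2,-1) - i(1,0) = (2 - i, -1).
A real fundamental pair from Re and Im of e^((-4+i)t)v: X_1 = e^(-4t)(cos(t)·(2,-1) + sin(t)·(1,0)), X_2 = e^(-4t)(sin(t)·(2,-1) - cos(t)·(1,0)).
General solution: c_1X_1 + c_2X_2.
Applying p(0)=2, q(0)=0 gives c_1=0, c_2=-2.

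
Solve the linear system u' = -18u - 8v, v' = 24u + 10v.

Coefficient matrix A = [[-18, -8], [24, 10]].
Characteristic polynomial det(A - λI) = λ^2 + 8λ + 12 = 0.
Eigenvalues λ = -2, -6.
For λ=-2: (A-λI) row 1 is [-16, -8], so an eigenvector is (-1, 2).
For λ=-6: (A-λI) row 1 is [-12, -8], so an eigenvector is (-2, 3).
General solution: C_1e^(-2t)(-1,2) + C_2e^(-6t)(-2,3).

u(t) = -C_1e^(-2t) - 2C_2e^(-6t), v(t) = 2C_1e^(-2t) + 3C_2e^(-6t)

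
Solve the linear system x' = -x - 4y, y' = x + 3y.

x(t) = -2c_1e^(t) - 2c_2te^(t) - 3c_2e^(t), y(t) = c_1e^(t) + c_2te^(t) + 2c_2e^(t)

Coefficient matrix A = [[-1, -4], [1, 3]].
Characteristic polynomial det(A - λI) = λ^2 - 2λ + 1 = 0.
Single eigenvalue λ = 1 with algebraic multiplicity 2.
Eigenvector v = (-2,1); generalized eigenvector w with (A-λI)w=v is (-3,2).
General solution: e^(t)[c_1·v + c_2·(t·v + w)].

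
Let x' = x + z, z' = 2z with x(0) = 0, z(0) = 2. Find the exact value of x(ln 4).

A = [[1,1],[0,2]]; eigenvalues λ = 1, 2.
Eigenvectors: (1,0) for λ=1, (-1,-1) for λ=2.
From the initial condition, c_1 = -2, c_2 = -2.
x(ln 4) = (-2)(4^1)(1) + (-2)(4^2)(-1) = 24.

24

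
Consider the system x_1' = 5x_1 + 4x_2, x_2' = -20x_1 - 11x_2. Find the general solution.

Coefficient matrix A = [[5, 4], [-20, -11]].
Characteristic polynomial det(A - λI) = λ^2 + 6λ + 25 = 0.
Eigenvalues λ = -3 ± 4i (complex conjugate pair).
For λ=-3+4i: an eigenvector is (1,-2) - i(0,-1) = (1, -2 + i).
A real fundamental pair from Re and Im of e^((-3+4i)t)v: X_1 = e^(-3t)(cos(4t)·(1,-2) + sin(4t)·(0,-1)), X_2 = e^(-3t)(sin(4t)·(1,-2) - cos(4t)·(0,-1)).
General solution: c_1X_1 + c_2X_2.

x_1(t) = c_1e^(-3t)cos(4t) + c_2e^(-3t)sin(4t), x_2(t) = -c_1e^(-3t)sin(4t) - 2c_1e^(-3t)cos(4t) - 2c_2e^(-3t)sin(4t) + c_2e^(-3t)cos(4t)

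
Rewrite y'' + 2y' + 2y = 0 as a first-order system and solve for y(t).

y(t) = K_1e^(-t)cos(t) + K_2e^(-t)sin(t)

Let x_1 = y, x_2 = y'. Then x_1' = x_2 and x_2' = -2x_1 - 2x_2.
A = [[0,1],[-2,-2]]; det(A-λI) = λ^2 + 2λ + 2.
Eigenvalues λ = -1 ± i.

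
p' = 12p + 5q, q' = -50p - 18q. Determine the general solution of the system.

Coefficient matrix A = [[12, 5], [-50, -18]].
Characteristic polynomial det(A - λI) = λ^2 + 6λ + 34 = 0.
Eigenvalues λ = -3 ± 5i (complex conjugate pair).
For λ=-3+5i: an eigenvector is (0,-1) - i(-1,3) = (0 + i, -1 - 3i).
A real fundamental pair from Re and Im of e^((-3+5i)t)v: X_1 = e^(-3t)(cos(5t)·(0,-1) + sin(5t)·(-1,3)), X_2 = e^(-3t)(sin(5t)·(0,-1) - cos(5t)·(-1,3)).
General solution: c_1X_1 + c_2X_2.

p(t) = -c_1e^(-3t)sin(5t) + c_2e^(-3t)cos(5t), q(t) = 3c_1e^(-3t)sin(5t) - c_1e^(-3t)cos(5t) - c_2e^(-3t)sin(5t) - 3c_2e^(-3t)cos(5t)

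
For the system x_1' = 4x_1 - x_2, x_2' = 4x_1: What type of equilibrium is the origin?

A = [[4,-1],[4,0]]; det(A-λI) = λ^2 - 4λ + 4.
repeated λ = 2 with a single eigenvector.

unstable improper node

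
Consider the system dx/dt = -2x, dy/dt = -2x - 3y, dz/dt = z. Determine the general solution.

x(t) = C_1e^(-2t), y(t) = -2C_1e^(-2t) + C_2e^(-3t), z(t) = C_3e^(t)

Coefficient matrix A = [[-2, 0, 0], [-2, -3, 0], [0, 0, 1]].
det(A - λI) = 0 gives eigenvalues λ = -2, -3, 1.
For λ=-2: eigenvector (1,-2,0).
For λ=-3: eigenvector (0,1,0).
For λ=1: eigenvector (0,0,1).
General solution: C_1e^(-2t)(1,-2,0) + C_2e^(-3t)(0,1,0) + C_3e^(t)(0,0,1).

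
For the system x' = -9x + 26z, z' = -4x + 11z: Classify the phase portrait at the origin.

A = [[-9,26],[-4,11]]; det(A-λI) = λ^2 - 2λ + 5.
λ = 1 ± 2i: positive real part.

unstable spiral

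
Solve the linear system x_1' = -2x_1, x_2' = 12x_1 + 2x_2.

x_1(t) = K_1e^(-2t), x_2(t) = -3K_1e^(-2t) - K_2e^(2t)

Coefficient matrix A = [[-2, 0], [12, 2]].
Characteristic polynomial det(A - λI) = λ^2 - 4 = 0.
Eigenvalues λ = -2, 2.
For λ=-2: (A-λI) row 2 is [12, 4], so an eigenvector is (1, -3).
For λ=2: (A-λI) row 1 is [-4, 0], so an eigenvector is (0, -1).
General solution: K_1e^(-2t)(1,-3) + K_2e^(2t)(0,-1).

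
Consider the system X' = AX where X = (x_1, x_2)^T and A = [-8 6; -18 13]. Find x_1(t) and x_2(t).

x_1(t) = 2c_1e^(t) - c_2e^(4t), x_2(t) = 3c_1e^(t) - 2c_2e^(4t)

Coefficient matrix A = [[-8, 6], [-18, 13]].
Characteristic polynomial det(A - λI) = λ^2 - 5λ + 4 = 0.
Eigenvalues λ = 1, 4.
For λ=1: (A-λI) row 1 is [-9, 6], so an eigenvector is (2, 3).
For λ=4: (A-λI) row 1 is [-12, 6], so an eigenvector is (-1, -2).
General solution: c_1e^(t)(2,3) + c_2e^(4t)(-1,-2).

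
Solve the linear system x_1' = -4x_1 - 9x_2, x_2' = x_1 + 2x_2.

x_1(t) = -3C_1e^(-t) - 3C_2te^(-t) - 2C_2e^(-t), x_2(t) = C_1e^(-t) + C_2te^(-t) + C_2e^(-t)

Coefficient matrix A = [[-4, -9], [1, 2]].
Characteristic polynomial det(A - λI) = λ^2 + 2λ + 1 = 0.
Single eigenvalue λ = -1 with algebraic multiplicity 2.
Eigenvector v = (-3,1); generalized eigenvector w with (A-λI)w=v is (-2,1).
General solution: e^(-t)[C_1·v + C_2·(t·v + w)].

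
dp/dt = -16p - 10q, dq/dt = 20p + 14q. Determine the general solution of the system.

p(t) = -C_1e^(4t) + C_2e^(-6t), q(t) = 2C_1e^(4t) - C_2e^(-6t)

Coefficient matrix A = [[-16, -10], [20, 14]].
Characteristic polynomial det(A - λI) = λ^2 + 2λ - 24 = 0.
Eigenvalues λ = 4, -6.
For λ=4: (A-λI) row 1 is [-20, -10], so an eigenvector is (-1, 2).
For λ=-6: (A-λI) row 1 is [-10, -10], so an eigenvector is (1, -1).
General solution: C_1e^(4t)(-1,2) + C_2e^(-6t)(1,-1).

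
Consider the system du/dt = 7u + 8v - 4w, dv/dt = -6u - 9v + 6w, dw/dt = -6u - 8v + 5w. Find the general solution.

u(t) = c_1e^(3t) - 2c_2e^(-t) - 2c_3e^(t), v(t) = -c_1e^(3t) + 3c_2e^(-t) + 3c_3e^(t), w(t) = -c_1e^(3t) + 2c_2e^(-t) + 3c_3e^(t)

Coefficient matrix A = [[7, 8, -4], [-6, -9, 6], [-6, -8, 5]].
det(A - λI) = 0 gives eigenvalues λ = 3, -1, 1.
For λ=3: eigenvector (1,-1,-1).
For λ=-1: eigenvector (-2,3,2).
For λ=1: eigenvector (-2,3,3).
General solution: c_1e^(3t)(1,-1,-1) + c_2e^(-t)(-2,3,2) + c_3e^(t)(-2,3,3).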